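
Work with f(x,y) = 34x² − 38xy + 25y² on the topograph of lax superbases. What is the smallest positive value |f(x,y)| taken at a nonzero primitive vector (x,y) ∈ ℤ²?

translate: b→30 (≡-38 mod 68), so (34,-38,25)→(34,30,21)
flip: (34,30,21)→(21,-30,34)
translate: b→12 (≡-30 mod 42), so (21,-30,34)→(21,12,25)
reduced (well bottom): (21,12,25) with a≤c, −a<b≤a
well minimum = a = 21

21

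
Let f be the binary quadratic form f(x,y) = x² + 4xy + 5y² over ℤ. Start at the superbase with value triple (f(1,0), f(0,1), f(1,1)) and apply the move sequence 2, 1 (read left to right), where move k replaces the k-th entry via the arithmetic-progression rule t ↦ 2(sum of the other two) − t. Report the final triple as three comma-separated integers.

start (1,5,10) = (f(1,0),f(0,1),f(1,1))
replace slot 2: 2·(1+10) − 5 = 17 → (1,17,10)
replace slot 1: 2·(17+10) − 1 = 53 → (53,17,10)

53,17,10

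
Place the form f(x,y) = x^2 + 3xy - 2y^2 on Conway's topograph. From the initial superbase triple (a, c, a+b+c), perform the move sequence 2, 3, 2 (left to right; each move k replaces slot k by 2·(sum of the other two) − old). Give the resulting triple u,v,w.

start (1,-2,2) = (f(1,0),f(0,1),f(1,1))
replace slot 2: 2·(1+2) − (-2) = 8 → (1,8,2)
replace slot 3: 2·(1+8) − 2 = 16 → (1,8,16)
replace slot 2: 2·(1+16) − 8 = 26 → (1,26,16)

1,26,16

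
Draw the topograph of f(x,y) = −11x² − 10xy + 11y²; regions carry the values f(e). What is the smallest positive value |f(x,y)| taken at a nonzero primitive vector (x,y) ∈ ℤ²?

descent: ρ → (11,10,-11)  [lands on river]
river: ρ → (-11,12,10)
river: ρ → (10,8,-13)
river: ρ → (-13,18,5)
river: ρ → (5,22,-5)
river: ρ → (-5,18,13)
river: ρ → (13,8,-10)
river: ρ → (-10,12,11)
closes: descent 1, river 8
min |a| on river = 5

5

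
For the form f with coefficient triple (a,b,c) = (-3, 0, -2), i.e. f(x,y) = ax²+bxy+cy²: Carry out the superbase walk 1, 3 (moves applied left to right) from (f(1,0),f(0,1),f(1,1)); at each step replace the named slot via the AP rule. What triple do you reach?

start (-3,-2,-5) = (f(1,0),f(0,1),f(1,1))
replace slot 1: 2·((-2)+(-5)) − (-3) = -11 → (-11,-2,-5)
replace slot 3: 2·((-11)+(-2)) − (-5) = -21 → (-11,-2,-21)

-11,-2,-21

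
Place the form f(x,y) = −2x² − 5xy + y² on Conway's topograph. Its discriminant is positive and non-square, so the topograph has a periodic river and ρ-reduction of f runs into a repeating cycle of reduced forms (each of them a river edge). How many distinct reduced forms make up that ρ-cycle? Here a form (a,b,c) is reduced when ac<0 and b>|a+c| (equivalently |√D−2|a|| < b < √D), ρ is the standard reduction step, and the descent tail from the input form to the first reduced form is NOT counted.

D = 33, ⌊√D⌋ = 5
descent: ρ → (1,5,-2)  [lands on river]
river: ρ → (-2,3,3)
river: ρ → (3,3,-2)
river: ρ → (-2,5,1)
ρ-cycle length = 4 (tail of 1 descent step not counted)

4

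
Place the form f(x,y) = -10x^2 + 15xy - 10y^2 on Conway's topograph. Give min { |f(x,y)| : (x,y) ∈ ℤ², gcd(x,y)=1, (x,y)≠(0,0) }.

translate: b→5 (≡-15 mod 20), so (10,-15,10)→(10,5,5)
flip: (10,5,5)→(5,-5,10)
translate: b→5 (≡-5 mod 10), so (5,-5,10)→(5,5,10)
reduced (well bottom): (5,5,10) with a≤c, −a<b≤a
well minimum |f| = |-5| = 5 (negative-definite)

5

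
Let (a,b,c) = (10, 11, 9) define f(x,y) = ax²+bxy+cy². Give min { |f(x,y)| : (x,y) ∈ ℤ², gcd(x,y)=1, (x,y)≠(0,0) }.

translate: b→-9 (≡11 mod 20), so (10,11,9)→(10,-9,8)
flip: (10,-9,8)→(8,9,10)
translate: b→-7 (≡9 mod 16), so (8,9,10)→(8,-7,9)
reduced (well bottom): (8,-7,9) with a≤c, −a<b≤a
well minimum = a = 8

8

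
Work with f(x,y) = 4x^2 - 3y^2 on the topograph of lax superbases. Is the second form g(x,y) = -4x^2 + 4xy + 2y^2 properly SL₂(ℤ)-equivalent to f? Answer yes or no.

D₁ = 48, D₂ = 48
river cycle of f (length 2): (-3, 6, 1), (1, 6, -3)
river cycle of g (length 2): (2, 4, -4), (-4, 4, 2)
cycles differ ⇒ inequivalent

no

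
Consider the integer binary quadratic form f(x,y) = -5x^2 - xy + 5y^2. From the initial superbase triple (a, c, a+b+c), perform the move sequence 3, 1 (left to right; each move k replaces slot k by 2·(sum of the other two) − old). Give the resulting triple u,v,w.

start (-5,5,-1) = (f(1,0),f(0,1),f(1,1))
replace slot 3: 2·((-5)+5) − (-1) = 1 → (-5,5,1)
replace slot 1: 2·(5+1) − (-5) = 17 → (17,5,1)

17,5,1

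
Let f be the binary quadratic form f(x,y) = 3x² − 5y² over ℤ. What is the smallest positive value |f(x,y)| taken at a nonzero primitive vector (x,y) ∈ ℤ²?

descent: ρ → (-5,0,3)
descent: ρ → (3,6,-2)  [lands on river]
river: ρ → (-2,6,3)
closes: descent 2, river 2
min |a| on river = 2

2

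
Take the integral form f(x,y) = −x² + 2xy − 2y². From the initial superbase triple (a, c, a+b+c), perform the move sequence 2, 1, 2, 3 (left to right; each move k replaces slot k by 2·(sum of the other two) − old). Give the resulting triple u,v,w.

start (-1,-2,-1) = (f(1,0),f(0,1),f(1,1))
replace slot 2: 2·((-1)+(-1)) − (-2) = -2 → (-1,-2,-1)
replace slot 1: 2·((-2)+(-1)) − (-1) = -5 → (-5,-2,-1)
replace slot 2: 2·((-5)+(-1)) − (-2) = -10 → (-5,-10,-1)
replace slot 3: 2·((-5)+(-10)) − (-1) = -29 → (-5,-10,-29)

-5,-10,-29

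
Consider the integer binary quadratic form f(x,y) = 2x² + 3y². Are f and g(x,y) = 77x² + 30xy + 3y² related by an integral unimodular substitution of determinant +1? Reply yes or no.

D₁ = -24, D₂ = -24
f: reduced (well bottom): (2,0,3) with a≤c, −a<b≤a
g: flip: (77,30,3)→(3,-30,77)
g: translate: b→0 (≡-30 mod 6), so (3,-30,77)→(3,0,2)
g: flip: (3,0,2)→(2,0,3)
g: reduced (well bottom): (2,0,3) with a≤c, −a<b≤a
reduced forms (2, 0, 3) vs (2, 0, 3) ⇒ equivalent

yes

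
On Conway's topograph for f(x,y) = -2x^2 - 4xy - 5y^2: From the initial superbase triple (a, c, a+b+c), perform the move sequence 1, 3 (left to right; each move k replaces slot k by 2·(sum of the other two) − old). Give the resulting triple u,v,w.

start (-2,-5,-11) = (f(1,0),f(0,1),f(1,1))
replace slot 1: 2·((-5)+(-11)) − (-2) = -30 → (-30,-5,-11)
replace slot 3: 2·((-30)+(-5)) − (-11) = -59 → (-30,-5,-59)

-30,-5,-59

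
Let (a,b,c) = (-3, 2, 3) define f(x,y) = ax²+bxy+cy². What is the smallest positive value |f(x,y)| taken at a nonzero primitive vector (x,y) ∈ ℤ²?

river: ρ → (3,4,-2)
river: ρ → (-2,4,3)
river: ρ → (3,2,-3)
river: ρ → (-3,4,2)
river: ρ → (2,4,-3)
river: ρ → (-3,2,3)
closes: descent 0, river 6
min |a| on river = 2

2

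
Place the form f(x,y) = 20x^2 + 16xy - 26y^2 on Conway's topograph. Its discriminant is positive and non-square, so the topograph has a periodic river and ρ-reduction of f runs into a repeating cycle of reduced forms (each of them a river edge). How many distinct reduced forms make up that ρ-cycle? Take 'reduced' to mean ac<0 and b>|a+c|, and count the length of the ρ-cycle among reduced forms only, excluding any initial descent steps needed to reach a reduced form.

D = 2336, ⌊√D⌋ = 48
river: ρ → (-26,36,10)
river: ρ → (10,44,-10)
river: ρ → (-10,36,26)
river: ρ → (26,16,-20)
river: ρ → (-20,24,22)
river: ρ → (22,20,-22)
river: ρ → (-22,24,20)
river: ρ → (20,16,-26)
ρ-cycle length = 8 (tail of 0 descent steps not counted)

8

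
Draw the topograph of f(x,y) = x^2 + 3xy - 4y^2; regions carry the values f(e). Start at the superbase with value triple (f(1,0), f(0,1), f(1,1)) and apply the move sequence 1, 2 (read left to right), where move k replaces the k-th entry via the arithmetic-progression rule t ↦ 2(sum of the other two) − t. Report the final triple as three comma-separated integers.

start (1,-4,0) = (f(1,0),f(0,1),f(1,1))
replace slot 1: 2·((-4)+0) − 1 = -9 → (-9,-4,0)
replace slot 2: 2·((-9)+0) − (-4) = -14 → (-9,-14,0)

-9,-14,0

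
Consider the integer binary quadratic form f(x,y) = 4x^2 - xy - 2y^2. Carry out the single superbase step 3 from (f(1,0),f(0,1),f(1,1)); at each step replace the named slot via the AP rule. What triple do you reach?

start (4,-2,1) = (f(1,0),f(0,1),f(1,1))
replace slot 3: 2·(4+(-2)) − 1 = 3 → (4,-2,3)

4,-2,3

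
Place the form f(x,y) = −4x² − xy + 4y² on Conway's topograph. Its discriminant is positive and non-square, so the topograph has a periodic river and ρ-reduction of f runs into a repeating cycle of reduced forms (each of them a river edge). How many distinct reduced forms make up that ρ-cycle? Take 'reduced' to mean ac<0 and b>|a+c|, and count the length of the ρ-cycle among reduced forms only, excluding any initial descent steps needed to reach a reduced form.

D = 65, ⌊√D⌋ = 8
descent: ρ → (4,1,-4)  [lands on river]
river: ρ → (-4,7,1)
river: ρ → (1,7,-4)
river: ρ → (-4,1,4)
river: ρ → (4,7,-1)
river: ρ → (-1,7,4)
ρ-cycle length = 6 (tail of 1 descent step not counted)

6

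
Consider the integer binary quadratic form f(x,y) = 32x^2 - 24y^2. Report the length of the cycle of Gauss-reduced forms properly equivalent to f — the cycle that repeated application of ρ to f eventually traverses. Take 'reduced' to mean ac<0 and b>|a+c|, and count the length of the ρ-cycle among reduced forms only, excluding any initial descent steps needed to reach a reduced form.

D = 3072, ⌊√D⌋ = 55
descent: ρ → (-24,48,8)  [lands on river]
river: ρ → (8,48,-24)
ρ-cycle length = 2 (tail of 1 descent step not counted)

2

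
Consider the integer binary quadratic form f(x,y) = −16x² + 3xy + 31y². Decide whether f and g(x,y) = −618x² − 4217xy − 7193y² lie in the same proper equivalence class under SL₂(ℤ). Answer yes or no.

D₁ = 1993, D₂ = 1993
river cycle of f (length 90): (-16, 35, 12), (12, 37, -13), (-13, 41, 6), (6, 43, -6), (-6, 41, 13), (13, 37, -12), (-12, 35, 16), (16, 29, -18), (-18, 43, 2), (2, 41, -39), … (80 more)
river cycle of g (length 90): (-16, 35, 12), (12, 37, -13), (-13, 41, 6), (6, 43, -6), (-6, 41, 13), (13, 37, -12), (-12, 35, 16), (16, 29, -18), (-18, 43, 2), (2, 41, -39), … (80 more)
cycles coincide ⇒ equivalent

yes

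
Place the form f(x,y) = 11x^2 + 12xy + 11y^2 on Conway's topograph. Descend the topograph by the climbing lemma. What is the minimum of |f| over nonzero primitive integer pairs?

translate: b→-10 (≡12 mod 22), so (11,12,11)→(11,-10,10)
flip: (11,-10,10)→(10,10,11)
reduced (well bottom): (10,10,11) with a≤c, −a<b≤a
well minimum = a = 10

10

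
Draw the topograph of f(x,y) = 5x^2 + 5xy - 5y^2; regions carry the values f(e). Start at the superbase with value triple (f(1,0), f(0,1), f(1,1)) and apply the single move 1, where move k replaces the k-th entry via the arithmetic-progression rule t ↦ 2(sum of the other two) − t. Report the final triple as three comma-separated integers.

start (5,-5,5) = (f(1,0),f(0,1),f(1,1))
replace slot 1: 2·((-5)+5) − 5 = -5 → (-5,-5,5)

-5,-5,5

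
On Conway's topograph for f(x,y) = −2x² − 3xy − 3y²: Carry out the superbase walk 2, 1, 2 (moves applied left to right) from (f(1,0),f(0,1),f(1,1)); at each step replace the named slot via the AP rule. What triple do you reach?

start (-2,-3,-8) = (f(1,0),f(0,1),f(1,1))
replace slot 2: 2·((-2)+(-8)) − (-3) = -17 → (-2,-17,-8)
replace slot 1: 2·((-17)+(-8)) − (-2) = -48 → (-48,-17,-8)
replace slot 2: 2·((-48)+(-8)) − (-17) = -95 → (-48,-95,-8)

-48,-95,-8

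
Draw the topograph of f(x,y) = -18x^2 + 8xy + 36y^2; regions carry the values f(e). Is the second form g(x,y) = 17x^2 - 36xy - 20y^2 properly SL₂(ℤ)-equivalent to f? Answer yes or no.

D₁ = 2656, D₂ = 2656
river cycle of f (length 22): (-18, 44, 10), (10, 36, -34), (-34, 32, 12), (12, 40, -22), (-22, 48, 4), (4, 48, -22), (-22, 40, 12), (12, 32, -34), (-34, 36, 10), (10, 44, -18), … (12 more)
river cycle of g (length 22): (-20, 36, 17), (17, 32, -24), (-24, 16, 25), (25, 34, -15), (-15, 26, 33), (33, 40, -8), (-8, 40, 33), (33, 26, -15), (-15, 34, 25), (25, 16, -24), … (12 more)
cycles differ ⇒ inequivalent

no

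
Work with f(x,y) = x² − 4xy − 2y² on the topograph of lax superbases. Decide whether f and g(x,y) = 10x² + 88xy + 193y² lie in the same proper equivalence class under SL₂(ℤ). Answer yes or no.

D₁ = 24, D₂ = 24
river cycle of f (length 2): (-2, 4, 1), (1, 4, -2)
river cycle of g (length 2): (1, 4, -2), (-2, 4, 1)
cycles coincide ⇒ equivalent

yes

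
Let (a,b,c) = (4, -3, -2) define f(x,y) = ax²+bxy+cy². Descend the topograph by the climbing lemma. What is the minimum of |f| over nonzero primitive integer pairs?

descent: ρ → (-2,3,4)  [lands on river]
river: ρ → (4,5,-1)
river: ρ → (-1,5,4)
river: ρ → (4,3,-2)
river: ρ → (-2,5,2)
river: ρ → (2,3,-4)
river: ρ → (-4,5,1)
river: ρ → (1,5,-4)
river: ρ → (-4,3,2)
river: ρ → (2,5,-2)
closes: descent 1, river 10
min |a| on river = 1

1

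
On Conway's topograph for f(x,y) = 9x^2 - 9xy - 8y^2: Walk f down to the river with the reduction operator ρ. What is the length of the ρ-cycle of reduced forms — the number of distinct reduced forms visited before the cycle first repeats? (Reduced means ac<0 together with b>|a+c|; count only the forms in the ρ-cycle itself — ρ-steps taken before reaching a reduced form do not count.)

D = 369, ⌊√D⌋ = 19
descent: ρ → (-8,9,9)  [lands on river]
river: ρ → (9,9,-8)
river: ρ → (-8,7,10)
river: ρ → (10,13,-5)
river: ρ → (-5,17,4)
river: ρ → (4,15,-9)
river: ρ → (-9,3,10)
river: ρ → (10,17,-2)
river: ρ → (-2,19,1)
river: ρ → (1,19,-2)
river: ρ → (-2,17,10)
river: ρ → (10,3,-9)
river: ρ → (-9,15,4)
river: ρ → (4,17,-5)
river: ρ → (-5,13,10)
river: ρ → (10,7,-8)
ρ-cycle length = 16 (tail of 1 descent step not counted)

16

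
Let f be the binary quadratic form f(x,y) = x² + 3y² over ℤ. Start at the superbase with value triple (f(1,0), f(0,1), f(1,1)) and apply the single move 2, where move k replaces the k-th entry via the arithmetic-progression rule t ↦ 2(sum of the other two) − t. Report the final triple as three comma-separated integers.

start (1,3,4) = (f(1,0),f(0,1),f(1,1))
replace slot 2: 2·(1+4) − 3 = 7 → (1,7,4)

1,7,4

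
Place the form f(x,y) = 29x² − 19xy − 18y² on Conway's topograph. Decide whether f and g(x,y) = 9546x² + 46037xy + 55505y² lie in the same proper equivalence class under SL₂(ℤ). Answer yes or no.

D₁ = 2449, D₂ = 2449
river cycle of f (length 64): (-18, 19, 29), (29, 39, -8), (-8, 41, 24), (24, 7, -25), (-25, 43, 6), (6, 41, -32), (-32, 23, 15), (15, 37, -18), (-18, 35, 17), (17, 33, -20), … (54 more)
river cycle of g (length 64): (29, 39, -8), (-8, 41, 24), (24, 7, -25), (-25, 43, 6), (6, 41, -32), (-32, 23, 15), (15, 37, -18), (-18, 35, 17), (17, 33, -20), (-20, 47, 3), … (54 more)
cycles coincide ⇒ equivalent

yes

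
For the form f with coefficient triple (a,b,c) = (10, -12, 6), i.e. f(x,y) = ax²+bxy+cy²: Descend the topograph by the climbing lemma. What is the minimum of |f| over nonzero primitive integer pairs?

translate: b→8 (≡-12 mod 20), so (10,-12,6)→(10,8,4)
flip: (10,8,4)→(4,-8,10)
translate: b→0 (≡-8 mod 8), so (4,-8,10)→(4,0,6)
reduced (well bottom): (4,0,6) with a≤c, −a<b≤a
well minimum = a = 4

4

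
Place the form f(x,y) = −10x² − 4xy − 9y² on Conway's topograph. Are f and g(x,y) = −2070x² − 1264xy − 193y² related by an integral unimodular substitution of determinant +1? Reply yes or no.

D₁ = -344, D₂ = -344
f is negative-definite; reduce −f:
−f: flip: (10,4,9)→(9,-4,10)
−f: reduced (well bottom): (9,-4,10) with a≤c, −a<b≤a
flip sign back: reduced form of f is (-9,4,-10)
g is negative-definite; reduce −g:
−g: flip: (2070,1264,193)→(193,-1264,2070)
−g: translate: b→-106 (≡-1264 mod 386), so (193,-1264,2070)→(193,-106,15)
−g: flip: (193,-106,15)→(15,106,193)
−g: translate: b→-14 (≡106 mod 30), so (15,106,193)→(15,-14,9)
−g: flip: (15,-14,9)→(9,14,15)
−g: translate: b→-4 (≡14 mod 18), so (9,14,15)→(9,-4,10)
−g: reduced (well bottom): (9,-4,10) with a≤c, −a<b≤a
flip sign back: reduced form of g is (-9,4,-10)
reduced forms (-9, 4, -10) vs (-9, 4, -10) ⇒ equivalent

yes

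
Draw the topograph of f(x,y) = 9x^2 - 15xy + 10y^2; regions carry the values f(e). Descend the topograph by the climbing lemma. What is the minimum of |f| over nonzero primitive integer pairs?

translate: b→3 (≡-15 mod 18), so (9,-15,10)→(9,3,4)
flip: (9,3,4)→(4,-3,9)
reduced (well bottom): (4,-3,9) with a≤c, −a<b≤a
well minimum = a = 4

4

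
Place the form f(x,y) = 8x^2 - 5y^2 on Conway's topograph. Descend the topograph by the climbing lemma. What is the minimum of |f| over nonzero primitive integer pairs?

descent: ρ → (-5,10,3)  [lands on river]
river: ρ → (3,8,-8)
river: ρ → (-8,8,3)
river: ρ → (3,10,-5)
closes: descent 1, river 4
min |a| on river = 3

3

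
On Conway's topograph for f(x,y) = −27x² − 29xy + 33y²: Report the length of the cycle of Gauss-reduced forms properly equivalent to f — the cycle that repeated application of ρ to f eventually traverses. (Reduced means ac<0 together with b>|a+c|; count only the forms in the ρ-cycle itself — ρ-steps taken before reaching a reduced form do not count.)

D = 4405, ⌊√D⌋ = 66
descent: ρ → (33,29,-27)  [lands on river]
river: ρ → (-27,25,35)
river: ρ → (35,45,-17)
river: ρ → (-17,57,17)
river: ρ → (17,45,-35)
river: ρ → (-35,25,27)
river: ρ → (27,29,-33)
river: ρ → (-33,37,23)
river: ρ → (23,55,-15)
river: ρ → (-15,65,3)
river: ρ → (3,61,-57)
river: ρ → (-57,53,7)
river: ρ → (7,59,-33)
river: ρ → (-33,7,33)
river: ρ → (33,59,-7)
river: ρ → (-7,53,57)
river: ρ → (57,61,-3)
river: ρ → (-3,65,15)
river: ρ → (15,55,-23)
river: ρ → (-23,37,33)
ρ-cycle length = 20 (tail of 1 descent step not counted)

20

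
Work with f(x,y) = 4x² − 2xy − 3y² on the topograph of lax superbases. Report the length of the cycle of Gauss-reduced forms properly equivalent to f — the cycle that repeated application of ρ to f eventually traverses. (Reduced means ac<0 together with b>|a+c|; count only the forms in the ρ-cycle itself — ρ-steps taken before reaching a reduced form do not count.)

D = 52, ⌊√D⌋ = 7
descent: ρ → (-3,2,4)  [lands on river]
river: ρ → (4,6,-1)
river: ρ → (-1,6,4)
river: ρ → (4,2,-3)
river: ρ → (-3,4,3)
river: ρ → (3,2,-4)
river: ρ → (-4,6,1)
river: ρ → (1,6,-4)
river: ρ → (-4,2,3)
river: ρ → (3,4,-3)
ρ-cycle length = 10 (tail of 1 descent step not counted)

10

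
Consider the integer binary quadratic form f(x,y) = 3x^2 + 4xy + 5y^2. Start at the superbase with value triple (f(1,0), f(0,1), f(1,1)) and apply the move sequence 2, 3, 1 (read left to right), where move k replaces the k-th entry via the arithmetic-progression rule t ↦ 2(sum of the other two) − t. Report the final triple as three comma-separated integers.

start (3,5,12) = (f(1,0),f(0,1),f(1,1))
replace slot 2: 2·(3+12) − 5 = 25 → (3,25,12)
replace slot 3: 2·(3+25) − 12 = 44 → (3,25,44)
replace slot 1: 2·(25+44) − 3 = 135 → (135,25,44)

135,25,44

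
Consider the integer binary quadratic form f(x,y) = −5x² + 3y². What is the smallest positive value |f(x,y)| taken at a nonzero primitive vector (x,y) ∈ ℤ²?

descent: ρ → (3,6,-2)  [lands on river]
river: ρ → (-2,6,3)
closes: descent 1, river 2
min |a| on river = 2

2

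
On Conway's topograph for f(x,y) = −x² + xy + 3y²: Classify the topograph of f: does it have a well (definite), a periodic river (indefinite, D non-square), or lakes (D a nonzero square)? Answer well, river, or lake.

D = b²−4ac = 1² − 4·(-1)·3 = 13
D > 0 non-square ⇒ indefinite ⇒ periodic river

river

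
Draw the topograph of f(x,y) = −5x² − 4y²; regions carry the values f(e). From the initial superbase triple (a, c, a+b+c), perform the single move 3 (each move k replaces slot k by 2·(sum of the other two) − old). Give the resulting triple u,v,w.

start (-5,-4,-9) = (f(1,0),f(0,1),f(1,1))
replace slot 3: 2·((-5)+(-4)) − (-9) = -9 → (-5,-4,-9)

-5,-4,-9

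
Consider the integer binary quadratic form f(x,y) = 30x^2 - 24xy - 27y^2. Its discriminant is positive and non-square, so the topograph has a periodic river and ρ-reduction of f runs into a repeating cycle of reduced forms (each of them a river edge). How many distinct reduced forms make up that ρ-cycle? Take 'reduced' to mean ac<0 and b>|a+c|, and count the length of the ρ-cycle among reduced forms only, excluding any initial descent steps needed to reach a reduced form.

D = 3816, ⌊√D⌋ = 61
descent: ρ → (-27,24,30)  [lands on river]
river: ρ → (30,36,-21)
river: ρ → (-21,48,18)
river: ρ → (18,60,-3)
river: ρ → (-3,60,18)
river: ρ → (18,48,-21)
river: ρ → (-21,36,30)
river: ρ → (30,24,-27)
river: ρ → (-27,30,27)
river: ρ → (27,24,-30)
river: ρ → (-30,36,21)
river: ρ → (21,48,-18)
river: ρ → (-18,60,3)
river: ρ → (3,60,-18)
river: ρ → (-18,48,21)
river: ρ → (21,36,-30)
river: ρ → (-30,24,27)
river: ρ → (27,30,-27)
ρ-cycle length = 18 (tail of 1 descent step not counted)

18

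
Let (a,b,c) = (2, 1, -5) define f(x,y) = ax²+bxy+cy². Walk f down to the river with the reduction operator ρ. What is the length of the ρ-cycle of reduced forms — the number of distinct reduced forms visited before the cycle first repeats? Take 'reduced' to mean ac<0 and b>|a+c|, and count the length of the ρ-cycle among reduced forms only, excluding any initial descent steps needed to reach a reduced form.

D = 41, ⌊√D⌋ = 6
descent: ρ → (-5,-1,2)
descent: ρ → (2,5,-2)  [lands on river]
river: ρ → (-2,3,4)
river: ρ → (4,5,-1)
river: ρ → (-1,5,4)
river: ρ → (4,3,-2)
river: ρ → (-2,5,2)
river: ρ → (2,3,-4)
river: ρ → (-4,5,1)
river: ρ → (1,5,-4)
river: ρ → (-4,3,2)
ρ-cycle length = 10 (tail of 2 descent steps not counted)

10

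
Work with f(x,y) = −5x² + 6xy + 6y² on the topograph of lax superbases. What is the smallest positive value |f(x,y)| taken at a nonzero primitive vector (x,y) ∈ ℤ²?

river: ρ → (6,6,-5)
river: ρ → (-5,4,7)
river: ρ → (7,10,-2)
river: ρ → (-2,10,7)
river: ρ → (7,4,-5)
river: ρ → (-5,6,6)
closes: descent 0, river 6
min |a| on river = 2

2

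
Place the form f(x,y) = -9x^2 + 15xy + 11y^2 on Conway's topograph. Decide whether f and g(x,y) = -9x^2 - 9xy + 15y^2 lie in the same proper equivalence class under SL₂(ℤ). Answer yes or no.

D₁ = 621, D₂ = 621
river cycle of f (length 4): (11, 7, -13), (-13, 19, 5), (5, 21, -9), (-9, 15, 11)
river cycle of g (length 4): (15, 9, -9), (-9, 9, 15), (15, 21, -3), (-3, 21, 15)
cycles differ ⇒ inequivalent

no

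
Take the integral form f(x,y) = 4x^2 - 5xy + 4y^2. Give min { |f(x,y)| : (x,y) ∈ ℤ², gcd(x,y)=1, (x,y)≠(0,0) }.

translate: b→3 (≡-5 mod 8), so (4,-5,4)→(4,3,3)
flip: (4,3,3)→(3,-3,4)
translate: b→3 (≡-3 mod 6), so (3,-3,4)→(3,3,4)
reduced (well bottom): (3,3,4) with a≤c, −a<b≤a
well minimum = a = 3

3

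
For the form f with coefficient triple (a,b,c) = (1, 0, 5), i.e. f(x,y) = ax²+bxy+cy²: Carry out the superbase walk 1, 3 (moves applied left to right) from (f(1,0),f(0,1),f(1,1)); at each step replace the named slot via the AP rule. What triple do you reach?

start (1,5,6) = (f(1,0),f(0,1),f(1,1))
replace slot 1: 2·(5+6) − 1 = 21 → (21,5,6)
replace slot 3: 2·(21+5) − 6 = 46 → (21,5,46)

21,5,46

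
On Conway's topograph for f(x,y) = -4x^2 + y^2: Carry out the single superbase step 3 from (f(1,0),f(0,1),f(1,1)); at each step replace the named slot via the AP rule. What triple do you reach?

start (-4,1,-3) = (f(1,0),f(0,1),f(1,1))
replace slot 3: 2·((-4)+1) − (-3) = -3 → (-4,1,-3)

-4,1,-3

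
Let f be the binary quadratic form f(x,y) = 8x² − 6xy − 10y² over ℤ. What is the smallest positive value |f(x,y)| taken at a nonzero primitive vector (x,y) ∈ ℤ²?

descent: ρ → (-10,6,8)  [lands on river]
river: ρ → (8,10,-8)
river: ρ → (-8,6,10)
river: ρ → (10,14,-4)
river: ρ → (-4,18,2)
river: ρ → (2,18,-4)
river: ρ → (-4,14,10)
river: ρ → (10,6,-8)
river: ρ → (-8,10,8)
river: ρ → (8,6,-10)
river: ρ → (-10,14,4)
river: ρ → (4,18,-2)
river: ρ → (-2,18,4)
river: ρ → (4,14,-10)
closes: descent 1, river 14
min |a| on river = 2

2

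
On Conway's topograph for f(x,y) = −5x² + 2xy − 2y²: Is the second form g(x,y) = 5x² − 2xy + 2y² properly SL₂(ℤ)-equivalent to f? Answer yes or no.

D₁ = -36, D₂ = -36
f is negative-definite; reduce −f:
−f: flip: (5,-2,2)→(2,2,5)
−f: reduced (well bottom): (2,2,5) with a≤c, −a<b≤a
flip sign back: reduced form of f is (-2,-2,-5)
g: flip: (5,-2,2)→(2,2,5)
g: reduced (well bottom): (2,2,5) with a≤c, −a<b≤a
reduced forms (-2, -2, -5) vs (2, 2, 5) ⇒ inequivalent

no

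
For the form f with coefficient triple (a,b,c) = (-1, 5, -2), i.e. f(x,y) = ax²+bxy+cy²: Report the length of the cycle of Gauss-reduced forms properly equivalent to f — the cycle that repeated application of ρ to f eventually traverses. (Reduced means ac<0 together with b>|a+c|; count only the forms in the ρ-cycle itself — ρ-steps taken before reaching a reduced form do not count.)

D = 17, ⌊√D⌋ = 4
descent: ρ → (-2,3,1)  [lands on river]
river: ρ → (1,3,-2)
river: ρ → (-2,1,2)
river: ρ → (2,3,-1)
river: ρ → (-1,3,2)
river: ρ → (2,1,-2)
ρ-cycle length = 6 (tail of 1 descent step not counted)

6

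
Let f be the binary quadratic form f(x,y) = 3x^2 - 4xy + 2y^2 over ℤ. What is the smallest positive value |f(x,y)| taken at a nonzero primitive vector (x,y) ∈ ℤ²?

translate: b→2 (≡-4 mod 6), so (3,-4,2)→(3,2,1)
flip: (3,2,1)→(1,-2,3)
translate: b→0 (≡-2 mod 2), so (1,-2,3)→(1,0,2)
reduced (well bottom): (1,0,2) with a≤c, −a<b≤a
well minimum = a = 1

1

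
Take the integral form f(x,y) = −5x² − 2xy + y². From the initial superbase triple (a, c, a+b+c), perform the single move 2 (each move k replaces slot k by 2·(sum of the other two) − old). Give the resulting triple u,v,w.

start (-5,1,-6) = (f(1,0),f(0,1),f(1,1))
replace slot 2: 2·((-5)+(-6)) − 1 = -23 → (-5,-23,-6)

-5,-23,-6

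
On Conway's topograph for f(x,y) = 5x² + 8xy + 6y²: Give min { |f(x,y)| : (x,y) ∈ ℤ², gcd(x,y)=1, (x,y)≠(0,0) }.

translate: b→-2 (≡8 mod 10), so (5,8,6)→(5,-2,3)
flip: (5,-2,3)→(3,2,5)
reduced (well bottom): (3,2,5) with a≤c, −a<b≤a
well minimum = a = 3

3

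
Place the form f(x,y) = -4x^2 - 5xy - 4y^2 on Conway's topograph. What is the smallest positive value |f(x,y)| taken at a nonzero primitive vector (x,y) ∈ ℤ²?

translate: b→-3 (≡5 mod 8), so (4,5,4)→(4,-3,3)
flip: (4,-3,3)→(3,3,4)
reduced (well bottom): (3,3,4) with a≤c, −a<b≤a
well minimum |f| = |-3| = 3 (negative-definite)

3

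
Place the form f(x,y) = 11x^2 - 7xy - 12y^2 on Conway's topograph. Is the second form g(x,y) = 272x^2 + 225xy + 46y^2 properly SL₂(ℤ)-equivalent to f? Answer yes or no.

D₁ = 577, D₂ = 577
river cycle of f (length 10): (-12, 7, 11), (11, 15, -8), (-8, 17, 9), (9, 19, -6), (-6, 17, 12), (12, 7, -11), (-11, 15, 8), (8, 17, -9), (-9, 19, 6), (6, 17, -12)
river cycle of g (length 10): (6, 17, -12), (-12, 7, 11), (11, 15, -8), (-8, 17, 9), (9, 19, -6), (-6, 17, 12), (12, 7, -11), (-11, 15, 8), (8, 17, -9), (-9, 19, 6)
cycles coincide ⇒ equivalent

yes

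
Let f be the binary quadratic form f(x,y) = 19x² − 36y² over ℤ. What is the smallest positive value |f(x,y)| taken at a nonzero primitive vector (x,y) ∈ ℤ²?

descent: ρ → (-36,0,19)
descent: ρ → (19,38,-17)  [lands on river]
river: ρ → (-17,30,27)
river: ρ → (27,24,-20)
river: ρ → (-20,16,31)
river: ρ → (31,46,-5)
river: ρ → (-5,44,40)
river: ρ → (40,36,-9)
river: ρ → (-9,36,40)
river: ρ → (40,44,-5)
river: ρ → (-5,46,31)
river: ρ → (31,16,-20)
river: ρ → (-20,24,27)
river: ρ → (27,30,-17)
river: ρ → (-17,38,19)
closes: descent 2, river 14
min |a| on river = 5

5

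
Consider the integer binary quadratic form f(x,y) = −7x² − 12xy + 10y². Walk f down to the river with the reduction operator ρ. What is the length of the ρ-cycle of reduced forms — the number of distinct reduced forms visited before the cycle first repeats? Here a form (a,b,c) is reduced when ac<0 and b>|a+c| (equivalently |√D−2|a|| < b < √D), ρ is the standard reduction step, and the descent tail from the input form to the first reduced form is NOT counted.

D = 424, ⌊√D⌋ = 20
descent: ρ → (10,12,-7)  [lands on river]
river: ρ → (-7,16,6)
river: ρ → (6,20,-1)
river: ρ → (-1,20,6)
river: ρ → (6,16,-7)
river: ρ → (-7,12,10)
river: ρ → (10,8,-9)
river: ρ → (-9,10,9)
river: ρ → (9,8,-10)
river: ρ → (-10,12,7)
river: ρ → (7,16,-6)
river: ρ → (-6,20,1)
river: ρ → (1,20,-6)
river: ρ → (-6,16,7)
river: ρ → (7,12,-10)
river: ρ → (-10,8,9)
river: ρ → (9,10,-9)
river: ρ → (-9,8,10)
ρ-cycle length = 18 (tail of 1 descent step not counted)

18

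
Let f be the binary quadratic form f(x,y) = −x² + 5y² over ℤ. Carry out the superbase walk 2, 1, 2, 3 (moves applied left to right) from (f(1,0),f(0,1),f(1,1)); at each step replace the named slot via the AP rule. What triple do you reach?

start (-1,5,4) = (f(1,0),f(0,1),f(1,1))
replace slot 2: 2·((-1)+4) − 5 = 1 → (-1,1,4)
replace slot 1: 2·(1+4) − (-1) = 11 → (11,1,4)
replace slot 2: 2·(11+4) − 1 = 29 → (11,29,4)
replace slot 3: 2·(11+29) − 4 = 76 → (11,29,76)

11,29,76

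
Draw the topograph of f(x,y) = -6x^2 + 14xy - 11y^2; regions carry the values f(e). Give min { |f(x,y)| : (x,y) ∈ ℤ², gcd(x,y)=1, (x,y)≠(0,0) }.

translate: b→-2 (≡-14 mod 12), so (6,-14,11)→(6,-2,3)
flip: (6,-2,3)→(3,2,6)
reduced (well bottom): (3,2,6) with a≤c, −a<b≤a
well minimum |f| = |-3| = 3 (negative-definite)

3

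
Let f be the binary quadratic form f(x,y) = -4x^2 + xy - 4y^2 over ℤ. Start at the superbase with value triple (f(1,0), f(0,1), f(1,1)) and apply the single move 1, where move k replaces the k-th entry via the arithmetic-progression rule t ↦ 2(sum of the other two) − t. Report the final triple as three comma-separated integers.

start (-4,-4,-7) = (f(1,0),f(0,1),f(1,1))
replace slot 1: 2·((-4)+(-7)) − (-4) = -18 → (-18,-4,-7)

-18,-4,-7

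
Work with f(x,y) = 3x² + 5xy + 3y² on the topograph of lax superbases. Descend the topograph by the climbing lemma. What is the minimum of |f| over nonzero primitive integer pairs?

translate: b→-1 (≡5 mod 6), so (3,5,3)→(3,-1,1)
flip: (3,-1,1)→(1,1,3)
reduced (well bottom): (1,1,3) with a≤c, −a<b≤a
well minimum = a = 1

1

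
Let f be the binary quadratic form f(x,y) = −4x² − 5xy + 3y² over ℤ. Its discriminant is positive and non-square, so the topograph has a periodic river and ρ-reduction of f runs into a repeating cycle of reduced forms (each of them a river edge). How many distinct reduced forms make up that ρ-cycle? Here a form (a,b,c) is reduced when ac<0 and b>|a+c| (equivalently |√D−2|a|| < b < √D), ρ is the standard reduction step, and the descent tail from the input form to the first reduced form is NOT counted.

D = 73, ⌊√D⌋ = 8
descent: ρ → (3,5,-4)  [lands on river]
river: ρ → (-4,3,4)
river: ρ → (4,5,-3)
river: ρ → (-3,7,2)
river: ρ → (2,5,-6)
river: ρ → (-6,7,1)
river: ρ → (1,7,-6)
river: ρ → (-6,5,2)
river: ρ → (2,7,-3)
river: ρ → (-3,5,4)
river: ρ → (4,3,-4)
river: ρ → (-4,5,3)
river: ρ → (3,7,-2)
river: ρ → (-2,5,6)
river: ρ → (6,7,-1)
river: ρ → (-1,7,6)
river: ρ → (6,5,-2)
river: ρ → (-2,7,3)
ρ-cycle length = 18 (tail of 1 descent step not counted)

18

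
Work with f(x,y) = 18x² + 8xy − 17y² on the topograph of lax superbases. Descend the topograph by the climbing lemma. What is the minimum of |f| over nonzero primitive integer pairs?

river: ρ → (-17,26,9)
river: ρ → (9,28,-14)
river: ρ → (-14,28,9)
river: ρ → (9,26,-17)
river: ρ → (-17,8,18)
river: ρ → (18,28,-7)
river: ρ → (-7,28,18)
river: ρ → (18,8,-17)
closes: descent 0, river 8
min |a| on river = 7

7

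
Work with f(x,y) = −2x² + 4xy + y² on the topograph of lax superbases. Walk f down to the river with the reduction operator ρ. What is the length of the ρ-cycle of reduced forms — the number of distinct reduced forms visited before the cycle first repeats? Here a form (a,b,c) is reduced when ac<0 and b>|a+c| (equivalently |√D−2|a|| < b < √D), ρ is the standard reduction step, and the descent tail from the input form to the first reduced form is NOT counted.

D = 24, ⌊√D⌋ = 4
river: ρ → (1,4,-2)
river: ρ → (-2,4,1)
ρ-cycle length = 2 (tail of 0 descent steps not counted)

2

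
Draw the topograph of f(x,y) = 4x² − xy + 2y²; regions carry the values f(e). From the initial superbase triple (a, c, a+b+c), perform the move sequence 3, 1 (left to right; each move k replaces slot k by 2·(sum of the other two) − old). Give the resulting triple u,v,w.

start (4,2,5) = (f(1,0),f(0,1),f(1,1))
replace slot 3: 2·(4+2) − 5 = 7 → (4,2,7)
replace slot 1: 2·(2+7) − 4 = 14 → (14,2,7)

14,2,7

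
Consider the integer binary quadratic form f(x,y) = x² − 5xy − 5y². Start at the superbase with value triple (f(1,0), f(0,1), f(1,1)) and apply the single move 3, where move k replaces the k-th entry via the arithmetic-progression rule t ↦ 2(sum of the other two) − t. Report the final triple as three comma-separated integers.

start (1,-5,-9) = (f(1,0),f(0,1),f(1,1))
replace slot 3: 2·(1+(-5)) − (-9) = 1 → (1,-5,1)

1,-5,1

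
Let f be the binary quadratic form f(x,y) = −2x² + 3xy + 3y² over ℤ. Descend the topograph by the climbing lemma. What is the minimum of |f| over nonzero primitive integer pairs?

river: ρ → (3,3,-2)
river: ρ → (-2,5,1)
river: ρ → (1,5,-2)
river: ρ → (-2,3,3)
closes: descent 0, river 4
min |a| on river = 1

1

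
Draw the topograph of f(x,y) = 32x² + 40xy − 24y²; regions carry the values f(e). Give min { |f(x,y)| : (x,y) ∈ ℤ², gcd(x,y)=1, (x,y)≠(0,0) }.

river: ρ → (-24,56,16)
river: ρ → (16,40,-48)
river: ρ → (-48,56,8)
river: ρ → (8,56,-48)
river: ρ → (-48,40,16)
river: ρ → (16,56,-24)
river: ρ → (-24,40,32)
river: ρ → (32,24,-32)
river: ρ → (-32,40,24)
river: ρ → (24,56,-16)
river: ρ → (-16,40,48)
river: ρ → (48,56,-8)
river: ρ → (-8,56,48)
river: ρ → (48,40,-16)
river: ρ → (-16,56,24)
river: ρ → (24,40,-32)
river: ρ → (-32,24,32)
river: ρ → (32,40,-24)
closes: descent 0, river 18
min |a| on river = 8

8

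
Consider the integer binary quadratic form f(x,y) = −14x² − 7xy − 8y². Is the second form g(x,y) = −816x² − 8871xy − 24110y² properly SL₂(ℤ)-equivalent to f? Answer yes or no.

D₁ = -399, D₂ = -399
f is negative-definite; reduce −f:
−f: flip: (14,7,8)→(8,-7,14)
−f: reduced (well bottom): (8,-7,14) with a≤c, −a<b≤a
flip sign back: reduced form of f is (-8,7,-14)
g is negative-definite; reduce −g:
−g: translate: b→711 (≡8871 mod 1632), so (816,8871,24110)→(816,711,155)
−g: flip: (816,711,155)→(155,-711,816)
−g: translate: b→-91 (≡-711 mod 310), so (155,-711,816)→(155,-91,14)
−g: flip: (155,-91,14)→(14,91,155)
−g: translate: b→7 (≡91 mod 28), so (14,91,155)→(14,7,8)
−g: flip: (14,7,8)→(8,-7,14)
−g: reduced (well bottom): (8,-7,14) with a≤c, −a<b≤a
flip sign back: reduced form of g is (-8,7,-14)
reduced forms (-8, 7, -14) vs (-8, 7, -14) ⇒ equivalent

yes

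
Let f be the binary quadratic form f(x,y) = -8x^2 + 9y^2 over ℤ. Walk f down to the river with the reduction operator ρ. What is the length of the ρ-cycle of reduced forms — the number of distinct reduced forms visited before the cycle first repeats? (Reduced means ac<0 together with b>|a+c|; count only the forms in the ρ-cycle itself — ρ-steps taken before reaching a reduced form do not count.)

D = 288, ⌊√D⌋ = 16
descent: ρ → (9,0,-8)
descent: ρ → (-8,16,1)  [lands on river]
river: ρ → (1,16,-8)
ρ-cycle length = 2 (tail of 2 descent steps not counted)

2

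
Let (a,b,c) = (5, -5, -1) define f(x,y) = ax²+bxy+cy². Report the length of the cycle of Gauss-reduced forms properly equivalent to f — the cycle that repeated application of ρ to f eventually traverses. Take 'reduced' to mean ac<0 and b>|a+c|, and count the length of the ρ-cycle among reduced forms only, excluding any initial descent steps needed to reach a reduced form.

D = 45, ⌊√D⌋ = 6
descent: ρ → (-1,5,5)  [lands on river]
river: ρ → (5,5,-1)
ρ-cycle length = 2 (tail of 1 descent step not counted)

2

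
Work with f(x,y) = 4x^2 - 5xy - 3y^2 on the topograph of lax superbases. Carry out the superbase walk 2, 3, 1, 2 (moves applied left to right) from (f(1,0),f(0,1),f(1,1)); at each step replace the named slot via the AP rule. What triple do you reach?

start (4,-3,-4) = (f(1,0),f(0,1),f(1,1))
replace slot 2: 2·(4+(-4)) − (-3) = 3 → (4,3,-4)
replace slot 3: 2·(4+3) − (-4) = 18 → (4,3,18)
replace slot 1: 2·(3+18) − 4 = 38 → (38,3,18)
replace slot 2: 2·(38+18) − 3 = 109 → (38,109,18)

38,109,18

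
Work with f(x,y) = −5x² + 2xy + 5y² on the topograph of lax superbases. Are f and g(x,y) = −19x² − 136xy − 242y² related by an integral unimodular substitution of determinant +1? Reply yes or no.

D₁ = 104, D₂ = 104
river cycle of f (length 6): (5, 8, -2), (-2, 8, 5), (5, 2, -5), (-5, 8, 2), (2, 8, -5), (-5, 2, 5)
river cycle of g (length 6): (-2, 8, 5), (5, 2, -5), (-5, 8, 2), (2, 8, -5), (-5, 2, 5), (5, 8, -2)
cycles coincide ⇒ equivalent

yes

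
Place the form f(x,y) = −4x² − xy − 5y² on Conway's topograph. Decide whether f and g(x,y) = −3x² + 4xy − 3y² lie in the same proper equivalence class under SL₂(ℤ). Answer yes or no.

D₁ = -79, D₂ = -20
discriminants differ ⇒ not SL₂(ℤ)-equivalent

no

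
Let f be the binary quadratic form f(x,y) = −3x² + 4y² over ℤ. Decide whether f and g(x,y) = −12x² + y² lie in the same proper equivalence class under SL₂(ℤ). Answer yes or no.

D₁ = 48, D₂ = 48
river cycle of f (length 2): (-3, 6, 1), (1, 6, -3)
river cycle of g (length 2): (1, 6, -3), (-3, 6, 1)
cycles coincide ⇒ equivalent

yes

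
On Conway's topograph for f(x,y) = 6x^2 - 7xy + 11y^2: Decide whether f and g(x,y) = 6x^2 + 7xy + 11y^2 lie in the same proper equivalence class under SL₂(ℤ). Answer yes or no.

D₁ = -215, D₂ = -215
f: translate: b→5 (≡-7 mod 12), so (6,-7,11)→(6,5,10)
f: reduced (well bottom): (6,5,10) with a≤c, −a<b≤a
g: translate: b→-5 (≡7 mod 12), so (6,7,11)→(6,-5,10)
g: reduced (well bottom): (6,-5,10) with a≤c, −a<b≤a
reduced forms (6, 5, 10) vs (6, -5, 10) ⇒ inequivalent

no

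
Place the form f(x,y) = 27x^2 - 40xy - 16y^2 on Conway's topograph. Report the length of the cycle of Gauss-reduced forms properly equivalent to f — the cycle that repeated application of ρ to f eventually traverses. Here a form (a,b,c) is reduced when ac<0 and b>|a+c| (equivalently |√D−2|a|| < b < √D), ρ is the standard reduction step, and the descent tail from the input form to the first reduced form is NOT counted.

D = 3328, ⌊√D⌋ = 57
descent: ρ → (-16,40,27)  [lands on river]
river: ρ → (27,14,-29)
river: ρ → (-29,44,12)
river: ρ → (12,52,-13)
river: ρ → (-13,52,12)
river: ρ → (12,44,-29)
river: ρ → (-29,14,27)
river: ρ → (27,40,-16)
river: ρ → (-16,56,3)
river: ρ → (3,52,-52)
river: ρ → (-52,52,3)
river: ρ → (3,56,-16)
ρ-cycle length = 12 (tail of 1 descent step not counted)

12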